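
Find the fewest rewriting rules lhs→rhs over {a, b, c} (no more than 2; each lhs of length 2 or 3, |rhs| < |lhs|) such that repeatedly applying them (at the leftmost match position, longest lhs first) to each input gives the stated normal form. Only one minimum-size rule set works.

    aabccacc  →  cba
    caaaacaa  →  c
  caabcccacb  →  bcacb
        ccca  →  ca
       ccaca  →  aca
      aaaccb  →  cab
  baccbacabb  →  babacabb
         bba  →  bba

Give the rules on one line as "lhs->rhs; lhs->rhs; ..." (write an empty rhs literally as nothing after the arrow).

aa->c; cc->

  | aabccacc => cbccacc => cbacc => cba
  | caaaacaa => ccaacaa => aacaa => ccaa => aa => c
  | caabcccacb => ccbcccacb => bcccacb => bcacb
  | ccca => ca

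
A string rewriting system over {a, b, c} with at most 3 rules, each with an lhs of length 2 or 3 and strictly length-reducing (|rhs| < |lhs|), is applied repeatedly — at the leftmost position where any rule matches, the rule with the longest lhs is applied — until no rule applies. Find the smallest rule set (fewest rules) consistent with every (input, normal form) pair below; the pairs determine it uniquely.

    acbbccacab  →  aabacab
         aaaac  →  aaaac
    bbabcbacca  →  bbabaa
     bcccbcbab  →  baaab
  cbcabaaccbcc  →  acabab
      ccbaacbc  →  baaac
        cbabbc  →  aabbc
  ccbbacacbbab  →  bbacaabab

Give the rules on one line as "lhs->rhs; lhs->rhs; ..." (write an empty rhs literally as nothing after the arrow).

  | acbbccacab => aabccacab => aabacab
  | aaaac
  | bbabcbacca => bbabaacca => bbabaa
  | bcccbcbab => bcbcbab => bacbab => baaab

acc->; cb->a; cc->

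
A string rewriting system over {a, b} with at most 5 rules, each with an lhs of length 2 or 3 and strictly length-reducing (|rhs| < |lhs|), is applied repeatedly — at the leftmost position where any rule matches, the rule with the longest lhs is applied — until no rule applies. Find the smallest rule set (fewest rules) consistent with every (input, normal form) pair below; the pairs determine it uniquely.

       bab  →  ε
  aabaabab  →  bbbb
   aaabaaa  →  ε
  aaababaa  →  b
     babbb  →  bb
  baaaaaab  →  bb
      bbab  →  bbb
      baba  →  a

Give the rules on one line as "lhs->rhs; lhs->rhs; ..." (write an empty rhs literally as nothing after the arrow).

aa->b; ba->; bab->; bba->bb

  | bab => ε
  | aabaabab => bbaabab => bbabab => bbbab => bbbb
  | aaabaaa => babaaa => aaa => ba => ε
  | aaababaa => bababaa => abaa => aa => b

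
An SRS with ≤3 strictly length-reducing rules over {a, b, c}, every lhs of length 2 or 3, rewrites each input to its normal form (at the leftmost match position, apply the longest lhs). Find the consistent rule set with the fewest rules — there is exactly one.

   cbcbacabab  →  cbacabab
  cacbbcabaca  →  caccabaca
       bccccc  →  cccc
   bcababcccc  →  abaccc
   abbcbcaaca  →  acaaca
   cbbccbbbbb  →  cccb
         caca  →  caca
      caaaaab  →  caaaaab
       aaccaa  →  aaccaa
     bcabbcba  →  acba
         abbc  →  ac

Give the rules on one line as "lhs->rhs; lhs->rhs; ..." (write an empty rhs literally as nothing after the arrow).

bb->; bc->

  | cbcbacabab => cbacabab
  | cacbbcabaca => caccabaca
  | bccccc => cccc
  | bcababcccc => ababcccc => abaccc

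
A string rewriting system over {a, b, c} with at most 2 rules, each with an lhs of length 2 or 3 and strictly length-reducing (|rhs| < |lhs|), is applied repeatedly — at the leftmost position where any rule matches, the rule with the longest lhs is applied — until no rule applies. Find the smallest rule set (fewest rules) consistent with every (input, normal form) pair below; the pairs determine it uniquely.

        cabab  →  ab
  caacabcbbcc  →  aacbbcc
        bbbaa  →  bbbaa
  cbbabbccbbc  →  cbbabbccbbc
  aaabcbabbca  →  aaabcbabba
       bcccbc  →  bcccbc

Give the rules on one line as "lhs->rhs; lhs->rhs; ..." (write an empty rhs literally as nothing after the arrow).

  | cabab => ab
  | caacabcbbcc => aacabcbbcc => aacbbcc
  | bbbaa
  | cbbabbccbbc

ca->a; cab->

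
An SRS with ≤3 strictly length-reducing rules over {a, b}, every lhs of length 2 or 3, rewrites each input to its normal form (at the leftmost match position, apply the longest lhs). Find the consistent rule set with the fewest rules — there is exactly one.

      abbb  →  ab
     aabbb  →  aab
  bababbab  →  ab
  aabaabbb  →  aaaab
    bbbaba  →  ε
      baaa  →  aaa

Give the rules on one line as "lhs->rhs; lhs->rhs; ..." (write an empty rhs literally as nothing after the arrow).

  | abbb => ab
  | aabbb => aab
  | bababbab => babbab => bbab => ab
  | aabaabbb => aaaabbb => aaaab

ba->; baa->aa; bb->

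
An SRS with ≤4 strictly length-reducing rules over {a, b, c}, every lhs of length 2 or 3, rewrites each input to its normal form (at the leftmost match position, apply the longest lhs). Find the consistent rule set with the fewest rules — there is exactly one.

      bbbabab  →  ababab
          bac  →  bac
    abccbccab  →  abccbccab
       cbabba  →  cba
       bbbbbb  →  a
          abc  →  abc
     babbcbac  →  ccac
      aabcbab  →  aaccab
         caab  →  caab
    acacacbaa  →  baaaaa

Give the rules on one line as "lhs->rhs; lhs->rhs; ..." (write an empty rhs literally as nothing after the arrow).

abb->; acb->ba; bb->a; bcb->cc

  | bbbabab => ababab
  | bac
  | abccbccab
  | cbabba => cba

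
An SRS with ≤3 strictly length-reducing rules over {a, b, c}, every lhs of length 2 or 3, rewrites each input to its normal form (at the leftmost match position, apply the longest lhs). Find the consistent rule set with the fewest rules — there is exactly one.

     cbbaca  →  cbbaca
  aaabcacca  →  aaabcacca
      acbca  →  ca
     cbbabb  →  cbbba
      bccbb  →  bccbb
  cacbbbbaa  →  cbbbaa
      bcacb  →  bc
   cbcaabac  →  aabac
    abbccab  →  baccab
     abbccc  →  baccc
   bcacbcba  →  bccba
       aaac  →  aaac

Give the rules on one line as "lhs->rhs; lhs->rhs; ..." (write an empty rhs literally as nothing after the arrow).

  | cbbaca
  | aaabcacca
  | acbca => ca
  | cbbabb => cbbba

abb->ba; acb->; cbc->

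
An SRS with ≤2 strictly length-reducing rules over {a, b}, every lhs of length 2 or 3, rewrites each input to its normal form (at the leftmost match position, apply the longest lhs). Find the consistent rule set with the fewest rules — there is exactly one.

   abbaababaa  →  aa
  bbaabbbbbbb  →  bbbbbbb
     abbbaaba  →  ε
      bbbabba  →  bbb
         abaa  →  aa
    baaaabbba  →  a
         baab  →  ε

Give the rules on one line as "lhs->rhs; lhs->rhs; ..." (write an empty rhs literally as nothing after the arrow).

  | abbaababaa => baababaa => ababaa => abaa => aa
  | bbaabbbbbbb => babbbbbbb => bbbbbbb
  | abbbaaba => bbaaba => baba => ba => ε
  | bbbabba => bbbba => bbb

ab->; ba->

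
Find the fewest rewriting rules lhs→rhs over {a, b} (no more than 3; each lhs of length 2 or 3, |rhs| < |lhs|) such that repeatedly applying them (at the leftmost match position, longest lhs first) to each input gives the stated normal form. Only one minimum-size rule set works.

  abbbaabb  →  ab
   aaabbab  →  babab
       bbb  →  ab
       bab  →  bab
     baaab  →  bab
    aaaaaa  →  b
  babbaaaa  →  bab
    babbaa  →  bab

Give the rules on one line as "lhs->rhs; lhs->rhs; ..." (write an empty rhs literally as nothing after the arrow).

  | abbbaabb => aabaabb => bbaabb => baabb => bbbb => abb => ab
  | aaabbab => babbab => babab
  | bbb => ab
  | bab

aa->b; bb->b; bbb->ab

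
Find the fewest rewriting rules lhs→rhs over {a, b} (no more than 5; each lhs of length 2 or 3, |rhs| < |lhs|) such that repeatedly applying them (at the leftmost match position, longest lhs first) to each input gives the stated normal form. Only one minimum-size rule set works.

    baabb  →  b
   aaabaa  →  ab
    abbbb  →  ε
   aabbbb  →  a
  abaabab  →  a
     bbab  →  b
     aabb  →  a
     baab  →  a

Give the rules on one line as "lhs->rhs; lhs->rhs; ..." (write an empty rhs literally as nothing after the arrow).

aa->; abb->ba; bb->a; bbb->b

  | baabb => bbb => b
  | aaabaa => abaa => ab
  | abbbb => babb => bba => aa => ε
  | aabbbb => bbbb => bb => a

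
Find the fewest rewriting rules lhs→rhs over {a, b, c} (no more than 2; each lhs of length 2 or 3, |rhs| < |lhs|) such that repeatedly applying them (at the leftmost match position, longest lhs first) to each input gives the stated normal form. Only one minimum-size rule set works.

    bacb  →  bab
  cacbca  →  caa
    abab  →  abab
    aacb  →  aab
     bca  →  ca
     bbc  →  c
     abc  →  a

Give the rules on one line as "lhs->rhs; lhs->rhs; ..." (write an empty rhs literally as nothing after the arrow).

  | bacb => bab
  | cacbca => cabca => caca => caa
  | abab
  | aacb => aab

ac->a; bc->c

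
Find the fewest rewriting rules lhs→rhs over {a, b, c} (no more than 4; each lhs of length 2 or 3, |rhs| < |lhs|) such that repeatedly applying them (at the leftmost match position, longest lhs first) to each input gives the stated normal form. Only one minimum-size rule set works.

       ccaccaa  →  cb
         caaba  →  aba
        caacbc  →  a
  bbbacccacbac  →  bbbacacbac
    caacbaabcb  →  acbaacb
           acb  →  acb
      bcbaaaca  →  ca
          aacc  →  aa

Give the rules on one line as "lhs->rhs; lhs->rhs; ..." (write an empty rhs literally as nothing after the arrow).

aaa->cb; bc->c; caa->a; cc->

  | ccaccaa => accaa => aaa => cb
  | caaba => aba
  | caacbc => acbc => acc => a
  | bbbacccacbac => bbbacacbac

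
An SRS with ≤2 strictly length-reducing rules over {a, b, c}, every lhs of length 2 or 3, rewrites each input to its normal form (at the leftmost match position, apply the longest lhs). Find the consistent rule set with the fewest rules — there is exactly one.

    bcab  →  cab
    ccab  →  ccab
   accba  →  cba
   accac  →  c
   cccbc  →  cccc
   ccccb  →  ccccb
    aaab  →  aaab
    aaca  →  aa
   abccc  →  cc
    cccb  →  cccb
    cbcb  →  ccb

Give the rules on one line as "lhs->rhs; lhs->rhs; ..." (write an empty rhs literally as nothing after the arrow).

  | bcab => cab
  | ccab
  | accba => cba
  | accac => cac => c

ac->; bc->c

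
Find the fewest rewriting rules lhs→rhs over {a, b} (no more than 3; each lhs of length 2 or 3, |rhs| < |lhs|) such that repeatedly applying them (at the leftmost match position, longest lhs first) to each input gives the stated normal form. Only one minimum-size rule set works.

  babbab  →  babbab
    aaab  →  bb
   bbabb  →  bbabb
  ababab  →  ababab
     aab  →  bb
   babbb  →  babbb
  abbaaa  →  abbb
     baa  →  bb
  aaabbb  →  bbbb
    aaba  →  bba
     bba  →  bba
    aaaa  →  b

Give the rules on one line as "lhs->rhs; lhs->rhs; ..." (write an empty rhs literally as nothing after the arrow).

aa->b; aaa->aa

  | babbab
  | aaab => aab => bb
  | bbabb
  | ababab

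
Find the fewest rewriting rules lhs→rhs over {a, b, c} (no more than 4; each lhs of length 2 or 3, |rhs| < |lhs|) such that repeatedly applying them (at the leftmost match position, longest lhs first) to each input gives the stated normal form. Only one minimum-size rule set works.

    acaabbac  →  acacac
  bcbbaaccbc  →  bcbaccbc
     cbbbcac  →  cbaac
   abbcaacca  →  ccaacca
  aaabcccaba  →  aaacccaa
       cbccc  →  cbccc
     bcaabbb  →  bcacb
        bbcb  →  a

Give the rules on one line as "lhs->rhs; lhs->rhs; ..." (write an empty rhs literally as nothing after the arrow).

  | acaabbac => acacac
  | bcbbaaccbc => bcbaccbc
  | cbbbcac => cbaac
  | abbcaacca => ccaacca

ab->a; abb->c; bba->b; bbc->a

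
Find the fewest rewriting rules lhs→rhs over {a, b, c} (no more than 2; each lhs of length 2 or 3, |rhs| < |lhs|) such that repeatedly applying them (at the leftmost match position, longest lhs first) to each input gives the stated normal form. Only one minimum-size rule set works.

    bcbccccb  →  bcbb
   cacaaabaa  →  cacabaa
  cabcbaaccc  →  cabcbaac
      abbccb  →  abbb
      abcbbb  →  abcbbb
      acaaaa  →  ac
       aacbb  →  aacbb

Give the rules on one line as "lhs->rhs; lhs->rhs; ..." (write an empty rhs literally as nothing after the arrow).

  | bcbccccb => bcbccb => bcbb
  | cacaaabaa => cacabaa
  | cabcbaaccc => cabcbaac
  | abbccb => abbb

caa->c; cc->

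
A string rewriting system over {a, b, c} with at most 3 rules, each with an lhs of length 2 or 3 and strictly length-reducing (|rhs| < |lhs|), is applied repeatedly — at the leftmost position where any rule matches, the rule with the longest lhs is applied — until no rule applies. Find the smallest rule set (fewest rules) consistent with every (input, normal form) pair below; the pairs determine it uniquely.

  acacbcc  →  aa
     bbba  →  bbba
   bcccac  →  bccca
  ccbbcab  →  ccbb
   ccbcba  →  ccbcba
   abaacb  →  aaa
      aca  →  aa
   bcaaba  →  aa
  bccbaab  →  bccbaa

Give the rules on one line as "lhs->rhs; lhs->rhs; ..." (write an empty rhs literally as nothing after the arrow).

ab->a; ac->a; bca->

  | acacbcc => aacbcc => aabcc => aacc => aac => aa
  | bbba
  | bcccac => bccca
  | ccbbcab => ccbb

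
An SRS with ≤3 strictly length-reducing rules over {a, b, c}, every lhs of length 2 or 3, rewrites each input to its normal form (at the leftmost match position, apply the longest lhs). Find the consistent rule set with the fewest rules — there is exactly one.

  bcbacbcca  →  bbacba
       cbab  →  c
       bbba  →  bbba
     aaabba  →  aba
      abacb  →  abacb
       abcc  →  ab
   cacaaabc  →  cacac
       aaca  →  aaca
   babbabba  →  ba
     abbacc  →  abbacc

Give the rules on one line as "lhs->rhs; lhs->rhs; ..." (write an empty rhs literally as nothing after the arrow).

aab->; bab->; bc->b

  | bcbacbcca => bbacbcca => bbacbca => bbacba
  | cbab => c
  | bbba
  | aaabba => aba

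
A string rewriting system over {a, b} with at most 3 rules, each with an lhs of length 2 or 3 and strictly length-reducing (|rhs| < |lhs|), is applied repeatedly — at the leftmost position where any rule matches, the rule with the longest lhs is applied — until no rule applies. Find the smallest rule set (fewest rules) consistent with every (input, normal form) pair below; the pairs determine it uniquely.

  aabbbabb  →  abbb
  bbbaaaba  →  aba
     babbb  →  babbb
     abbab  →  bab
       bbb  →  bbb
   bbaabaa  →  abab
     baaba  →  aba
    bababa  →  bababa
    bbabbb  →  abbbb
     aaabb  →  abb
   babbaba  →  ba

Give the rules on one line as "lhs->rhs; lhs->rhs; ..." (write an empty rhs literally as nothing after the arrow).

aa->; aab->ba; bba->ab

  | aabbbabb => babbabb => baabbb => bbabb => abbb
  | bbbaaaba => babaaba => babbaa => baaba => bbaa => aba
  | babbb
  | abbab => aabb => bab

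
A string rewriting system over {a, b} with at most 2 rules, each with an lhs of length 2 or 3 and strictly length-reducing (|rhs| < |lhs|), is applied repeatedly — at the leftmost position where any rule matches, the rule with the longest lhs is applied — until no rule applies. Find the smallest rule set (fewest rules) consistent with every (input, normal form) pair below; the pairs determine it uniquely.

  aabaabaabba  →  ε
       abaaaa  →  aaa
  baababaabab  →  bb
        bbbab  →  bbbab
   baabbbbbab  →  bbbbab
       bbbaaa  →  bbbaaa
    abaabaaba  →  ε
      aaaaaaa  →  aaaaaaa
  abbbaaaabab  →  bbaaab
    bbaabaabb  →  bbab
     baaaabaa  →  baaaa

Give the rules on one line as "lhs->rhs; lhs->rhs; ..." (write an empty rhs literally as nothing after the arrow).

aba->; abb->b

  | aabaabaabba => aabaabba => aabba => aba => ε
  | abaaaa => aaa
  | baababaabab => babaabab => babab => bb
  | bbbab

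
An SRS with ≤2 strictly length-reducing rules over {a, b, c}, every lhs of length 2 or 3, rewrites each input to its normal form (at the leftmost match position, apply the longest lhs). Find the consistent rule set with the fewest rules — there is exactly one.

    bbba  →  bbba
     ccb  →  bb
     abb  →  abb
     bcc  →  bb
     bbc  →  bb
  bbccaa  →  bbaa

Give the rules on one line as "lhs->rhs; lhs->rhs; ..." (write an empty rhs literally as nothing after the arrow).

bbc->bb; cc->b

  | bbba
  | ccb => bb
  | abb
  | bcc => bb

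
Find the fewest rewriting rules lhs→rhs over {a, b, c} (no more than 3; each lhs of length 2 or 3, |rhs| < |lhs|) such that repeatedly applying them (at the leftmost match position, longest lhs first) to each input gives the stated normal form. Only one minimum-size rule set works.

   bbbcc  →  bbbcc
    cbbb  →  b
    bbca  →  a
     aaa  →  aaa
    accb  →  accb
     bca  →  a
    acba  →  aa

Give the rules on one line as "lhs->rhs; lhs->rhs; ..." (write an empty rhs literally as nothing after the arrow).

ba->a; ca->a; cbb->

  | bbbcc
  | cbbb => b
  | bbca => bba => ba => a
  | aaa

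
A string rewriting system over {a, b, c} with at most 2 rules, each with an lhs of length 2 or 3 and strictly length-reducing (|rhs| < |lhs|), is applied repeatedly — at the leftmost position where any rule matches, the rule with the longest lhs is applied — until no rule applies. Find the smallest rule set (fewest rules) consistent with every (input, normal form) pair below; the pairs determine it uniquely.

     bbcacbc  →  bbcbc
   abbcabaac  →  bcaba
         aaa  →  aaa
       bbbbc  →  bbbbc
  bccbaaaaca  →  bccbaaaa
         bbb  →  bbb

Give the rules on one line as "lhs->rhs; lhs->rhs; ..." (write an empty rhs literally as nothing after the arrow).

abb->b; ac->

  | bbcacbc => bbcbc
  | abbcabaac => bcabaac => bcaba
  | aaa
  | bbbbc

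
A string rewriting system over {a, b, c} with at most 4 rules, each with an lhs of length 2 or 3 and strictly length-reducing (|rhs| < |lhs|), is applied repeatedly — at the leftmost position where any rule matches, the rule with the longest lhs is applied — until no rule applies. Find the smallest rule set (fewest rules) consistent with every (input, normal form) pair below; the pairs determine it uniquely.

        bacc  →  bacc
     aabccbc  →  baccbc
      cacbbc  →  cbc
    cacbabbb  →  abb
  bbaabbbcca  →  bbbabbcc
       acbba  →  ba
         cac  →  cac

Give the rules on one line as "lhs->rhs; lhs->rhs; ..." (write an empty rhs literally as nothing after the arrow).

  | bacc
  | aabccbc => baccbc
  | cacbbc => cbc
  | cacbabbb => cabbb => abb

aab->ba; acb->; cab->a; cca->cc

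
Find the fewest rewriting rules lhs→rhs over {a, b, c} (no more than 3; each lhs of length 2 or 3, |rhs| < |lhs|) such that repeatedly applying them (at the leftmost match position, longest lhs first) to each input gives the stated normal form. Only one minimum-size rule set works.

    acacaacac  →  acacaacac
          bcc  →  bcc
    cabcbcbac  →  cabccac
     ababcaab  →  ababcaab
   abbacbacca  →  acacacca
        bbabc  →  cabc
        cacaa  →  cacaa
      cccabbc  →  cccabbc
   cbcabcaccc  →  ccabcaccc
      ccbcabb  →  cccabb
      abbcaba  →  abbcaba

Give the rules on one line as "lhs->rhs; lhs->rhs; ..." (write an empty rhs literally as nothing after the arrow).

  | acacaacac
  | bcc
  | cabcbcbac => cabccbac => cabccac
  | ababcaab

bba->ca; cb->c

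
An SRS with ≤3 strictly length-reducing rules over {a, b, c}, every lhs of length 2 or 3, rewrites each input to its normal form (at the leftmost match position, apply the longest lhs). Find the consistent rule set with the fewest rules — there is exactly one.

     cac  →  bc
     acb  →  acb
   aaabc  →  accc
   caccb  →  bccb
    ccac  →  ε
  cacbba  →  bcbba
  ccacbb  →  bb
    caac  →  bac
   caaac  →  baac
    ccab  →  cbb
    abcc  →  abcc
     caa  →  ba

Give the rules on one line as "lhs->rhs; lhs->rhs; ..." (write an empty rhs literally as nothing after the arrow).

aab->cc; ca->b; cbc->

  | cac => bc
  | acb
  | aaabc => accc
  | caccb => bccb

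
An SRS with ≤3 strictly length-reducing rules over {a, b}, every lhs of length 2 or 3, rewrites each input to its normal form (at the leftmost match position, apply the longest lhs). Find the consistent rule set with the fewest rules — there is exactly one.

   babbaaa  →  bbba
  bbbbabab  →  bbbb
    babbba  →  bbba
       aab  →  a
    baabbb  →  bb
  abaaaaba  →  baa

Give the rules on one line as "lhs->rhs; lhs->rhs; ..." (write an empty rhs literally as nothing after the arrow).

  | babbaaa => bbaaa => bbba
  | bbbbabab => bbbbab => bbbb
  | babbba => bbba
  | aab => a

aaa->ba; ab->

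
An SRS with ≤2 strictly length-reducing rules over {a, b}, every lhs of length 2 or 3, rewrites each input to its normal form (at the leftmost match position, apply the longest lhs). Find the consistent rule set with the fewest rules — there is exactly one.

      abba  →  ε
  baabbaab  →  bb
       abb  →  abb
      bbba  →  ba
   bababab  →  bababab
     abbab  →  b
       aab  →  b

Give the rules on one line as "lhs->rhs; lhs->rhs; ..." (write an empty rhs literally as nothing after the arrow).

aa->; bba->a

  | abba => aa => ε
  | baabbaab => bbbaab => baab => bb
  | abb
  | bbba => ba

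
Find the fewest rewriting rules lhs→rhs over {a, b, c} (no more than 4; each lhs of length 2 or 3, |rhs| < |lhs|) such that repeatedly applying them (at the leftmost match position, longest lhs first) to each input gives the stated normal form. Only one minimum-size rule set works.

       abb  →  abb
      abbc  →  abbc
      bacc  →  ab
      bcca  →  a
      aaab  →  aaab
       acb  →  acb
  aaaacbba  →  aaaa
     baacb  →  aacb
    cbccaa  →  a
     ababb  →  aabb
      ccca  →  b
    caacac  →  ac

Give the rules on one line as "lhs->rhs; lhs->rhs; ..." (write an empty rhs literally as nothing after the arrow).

  | abb
  | abbc
  | bacc => acc => ab
  | bcca => bba => ba => a

ba->a; ca->; cc->b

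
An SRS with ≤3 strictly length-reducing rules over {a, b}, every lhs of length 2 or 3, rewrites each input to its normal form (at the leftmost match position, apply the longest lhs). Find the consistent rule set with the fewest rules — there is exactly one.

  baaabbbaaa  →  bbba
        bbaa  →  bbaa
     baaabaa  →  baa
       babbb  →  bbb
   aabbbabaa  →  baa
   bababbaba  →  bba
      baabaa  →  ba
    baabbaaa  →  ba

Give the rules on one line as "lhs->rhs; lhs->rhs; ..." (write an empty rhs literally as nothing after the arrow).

aaa->a; ab->

  | baaabbbaaa => babbbaaa => bbbaaa => bbba
  | bbaa
  | baaabaa => babaa => baa
  | babbb => bbb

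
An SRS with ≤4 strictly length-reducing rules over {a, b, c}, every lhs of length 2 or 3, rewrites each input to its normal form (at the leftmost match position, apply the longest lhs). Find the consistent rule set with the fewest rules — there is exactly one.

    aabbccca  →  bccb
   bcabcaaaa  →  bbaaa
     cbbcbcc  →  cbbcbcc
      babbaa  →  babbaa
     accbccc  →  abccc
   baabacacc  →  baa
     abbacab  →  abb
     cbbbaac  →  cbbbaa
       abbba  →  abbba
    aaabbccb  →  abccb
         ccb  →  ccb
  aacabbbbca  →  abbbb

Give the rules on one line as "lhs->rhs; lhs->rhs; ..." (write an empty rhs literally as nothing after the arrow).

aab->; ac->a; ca->b; cab->

  | aabbccca => bccca => bccb
  | bcabcaaaa => bcaaaa => bbaaa
  | cbbcbcc
  | babbaa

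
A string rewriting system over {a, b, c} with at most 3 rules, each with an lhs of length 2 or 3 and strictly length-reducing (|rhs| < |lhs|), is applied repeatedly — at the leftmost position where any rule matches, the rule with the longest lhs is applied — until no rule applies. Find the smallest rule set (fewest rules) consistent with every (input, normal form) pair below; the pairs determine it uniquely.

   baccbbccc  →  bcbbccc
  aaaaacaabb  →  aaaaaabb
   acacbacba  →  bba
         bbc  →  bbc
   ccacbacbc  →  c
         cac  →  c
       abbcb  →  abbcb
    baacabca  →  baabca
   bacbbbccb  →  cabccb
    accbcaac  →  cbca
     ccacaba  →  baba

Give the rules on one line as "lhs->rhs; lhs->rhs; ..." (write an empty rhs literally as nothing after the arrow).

ac->; bbb->ca; cca->ba

  | baccbbccc => bcbbccc
  | aaaaacaabb => aaaaaabb
  | acacbacba => acbacba => bacba => bba
  | bbc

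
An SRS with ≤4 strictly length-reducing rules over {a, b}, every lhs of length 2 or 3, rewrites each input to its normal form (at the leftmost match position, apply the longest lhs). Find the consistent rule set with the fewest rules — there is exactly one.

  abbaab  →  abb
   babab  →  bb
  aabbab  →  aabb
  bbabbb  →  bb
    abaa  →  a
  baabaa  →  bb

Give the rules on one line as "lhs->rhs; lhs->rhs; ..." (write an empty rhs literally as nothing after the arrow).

aba->; ba->b; bbb->bb

  | abbaab => abbab => abbb => abb
  | babab => bbab => bbb => bb
  | aabbab => aabbb => aabb
  | bbabbb => bbbbb => bbbb => bbb => bb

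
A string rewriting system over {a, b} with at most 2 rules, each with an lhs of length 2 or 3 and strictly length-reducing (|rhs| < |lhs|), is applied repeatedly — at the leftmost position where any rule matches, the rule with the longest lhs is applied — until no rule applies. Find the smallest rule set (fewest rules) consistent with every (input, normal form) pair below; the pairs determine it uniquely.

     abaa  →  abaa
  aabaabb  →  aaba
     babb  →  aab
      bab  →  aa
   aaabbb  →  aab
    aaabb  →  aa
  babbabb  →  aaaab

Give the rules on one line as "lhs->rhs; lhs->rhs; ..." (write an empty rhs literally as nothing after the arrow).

abb->; bab->aa

  | abaa
  | aabaabb => aaba
  | babb => aab
  | bab => aa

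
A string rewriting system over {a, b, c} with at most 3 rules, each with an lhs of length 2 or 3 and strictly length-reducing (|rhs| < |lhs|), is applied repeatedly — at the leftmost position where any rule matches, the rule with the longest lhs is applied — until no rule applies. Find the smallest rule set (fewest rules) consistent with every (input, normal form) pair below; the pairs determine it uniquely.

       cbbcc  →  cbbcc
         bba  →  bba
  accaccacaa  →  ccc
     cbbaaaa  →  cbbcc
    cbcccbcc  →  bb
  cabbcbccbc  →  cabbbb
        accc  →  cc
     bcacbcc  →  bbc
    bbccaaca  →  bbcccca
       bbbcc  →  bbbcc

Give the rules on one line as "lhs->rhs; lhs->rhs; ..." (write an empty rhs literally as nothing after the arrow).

aa->c; ac->; cbc->b

  | cbbcc
  | bba
  | accaccacaa => caccacaa => ccacaa => ccaa => ccc
  | cbbaaaa => cbbcaa => cbbcc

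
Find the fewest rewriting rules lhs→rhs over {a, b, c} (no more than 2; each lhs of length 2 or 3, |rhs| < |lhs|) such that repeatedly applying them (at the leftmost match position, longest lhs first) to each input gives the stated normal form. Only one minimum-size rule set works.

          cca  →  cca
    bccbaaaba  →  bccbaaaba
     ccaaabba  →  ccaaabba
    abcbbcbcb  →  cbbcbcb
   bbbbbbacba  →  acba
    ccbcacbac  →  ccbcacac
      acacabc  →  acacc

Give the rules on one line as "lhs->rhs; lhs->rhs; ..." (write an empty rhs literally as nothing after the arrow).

  | cca
  | bccbaaaba
  | ccaaabba
  | abcbbcbcb => cbbcbcb

abc->c; bac->ac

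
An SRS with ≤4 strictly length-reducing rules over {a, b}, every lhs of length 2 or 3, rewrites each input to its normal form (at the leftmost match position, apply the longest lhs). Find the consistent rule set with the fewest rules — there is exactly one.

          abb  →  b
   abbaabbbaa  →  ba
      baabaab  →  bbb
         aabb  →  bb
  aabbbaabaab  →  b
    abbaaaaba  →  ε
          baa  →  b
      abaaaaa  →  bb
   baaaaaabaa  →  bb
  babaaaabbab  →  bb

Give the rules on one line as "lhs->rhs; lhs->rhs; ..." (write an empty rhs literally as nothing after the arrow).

  | abb => b
  | abbaabbbaa => baabbbaa => bbbbaa => bbaba => abba => ba
  | baabaab => bbaab => abab => bbb
  | aabb => bb

aa->; ab->; aba->bb; bba->ab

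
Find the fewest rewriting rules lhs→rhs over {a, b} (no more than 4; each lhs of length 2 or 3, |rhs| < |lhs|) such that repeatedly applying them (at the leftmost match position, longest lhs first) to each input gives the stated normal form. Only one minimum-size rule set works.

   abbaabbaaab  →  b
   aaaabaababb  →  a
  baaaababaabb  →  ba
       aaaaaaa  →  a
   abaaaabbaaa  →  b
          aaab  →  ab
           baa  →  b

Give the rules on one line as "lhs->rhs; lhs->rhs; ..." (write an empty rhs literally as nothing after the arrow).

aa->; aba->b; bb->

  | abbaabbaaab => aaabbaaab => abbaaab => aaaab => aab => b
  | aaaabaababb => aabaababb => baababb => bbabb => abb => a
  | baaaababaabb => baababaabb => bbabaabb => abaabb => babb => ba
  | aaaaaaa => aaaaa => aaa => a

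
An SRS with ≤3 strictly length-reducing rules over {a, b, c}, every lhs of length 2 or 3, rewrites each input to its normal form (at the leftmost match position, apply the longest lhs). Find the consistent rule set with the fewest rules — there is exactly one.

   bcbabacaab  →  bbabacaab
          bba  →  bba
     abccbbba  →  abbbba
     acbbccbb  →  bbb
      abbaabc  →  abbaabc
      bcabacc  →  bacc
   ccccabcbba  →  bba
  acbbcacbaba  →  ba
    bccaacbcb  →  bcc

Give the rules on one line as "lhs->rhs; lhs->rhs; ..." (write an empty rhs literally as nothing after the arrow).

acb->; cab->; cb->b

  | bcbabacaab => bbabacaab
  | bba
  | abccbbba => abcbbba => abbbba
  | acbbccbb => bccbb => bcbb => bbb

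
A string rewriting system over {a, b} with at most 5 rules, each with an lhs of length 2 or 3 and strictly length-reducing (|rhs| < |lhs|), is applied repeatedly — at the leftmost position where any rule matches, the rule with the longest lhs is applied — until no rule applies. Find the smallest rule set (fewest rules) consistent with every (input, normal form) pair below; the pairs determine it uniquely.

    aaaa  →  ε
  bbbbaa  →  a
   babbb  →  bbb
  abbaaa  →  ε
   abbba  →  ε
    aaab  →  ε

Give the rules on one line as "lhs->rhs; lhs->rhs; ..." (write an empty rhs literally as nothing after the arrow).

aa->; ab->; ba->; bba->ba

  | aaaa => aa => ε
  | bbbbaa => bbbaa => bbaa => baa => a
  | babbb => bbb
  | abbaaa => baaa => aa => ε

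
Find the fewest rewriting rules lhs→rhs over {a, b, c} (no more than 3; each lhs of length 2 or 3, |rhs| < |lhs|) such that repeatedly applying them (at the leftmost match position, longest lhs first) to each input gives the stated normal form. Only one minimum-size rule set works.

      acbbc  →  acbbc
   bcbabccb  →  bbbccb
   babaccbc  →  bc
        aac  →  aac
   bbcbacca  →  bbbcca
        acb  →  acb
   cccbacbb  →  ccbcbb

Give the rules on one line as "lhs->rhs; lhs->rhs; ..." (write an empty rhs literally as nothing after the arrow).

  | acbbc
  | bcbabccb => bbbccb
  | babaccbc => bacbc => bc
  | aac

bac->; cba->b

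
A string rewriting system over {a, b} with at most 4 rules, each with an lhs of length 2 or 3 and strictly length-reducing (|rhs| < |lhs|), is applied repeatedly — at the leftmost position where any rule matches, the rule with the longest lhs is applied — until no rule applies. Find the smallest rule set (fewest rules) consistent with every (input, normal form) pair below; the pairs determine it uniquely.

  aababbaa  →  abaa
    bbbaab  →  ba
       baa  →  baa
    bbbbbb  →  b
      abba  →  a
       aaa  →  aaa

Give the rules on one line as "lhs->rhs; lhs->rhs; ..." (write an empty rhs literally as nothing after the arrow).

aab->a; abb->; bb->b

  | aababbaa => aabbaa => abaa
  | bbbaab => bbaab => baab => ba
  | baa
  | bbbbbb => bbbbb => bbbb => bbb => bb => b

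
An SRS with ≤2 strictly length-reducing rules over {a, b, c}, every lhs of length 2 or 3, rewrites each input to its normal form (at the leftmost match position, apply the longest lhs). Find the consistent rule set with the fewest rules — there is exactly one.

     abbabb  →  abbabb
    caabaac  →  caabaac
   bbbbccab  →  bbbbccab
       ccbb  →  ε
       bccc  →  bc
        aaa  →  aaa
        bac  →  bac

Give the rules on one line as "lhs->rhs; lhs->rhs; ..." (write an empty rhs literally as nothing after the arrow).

cb->; ccc->c

  | abbabb
  | caabaac
  | bbbbccab
  | ccbb => cb => ε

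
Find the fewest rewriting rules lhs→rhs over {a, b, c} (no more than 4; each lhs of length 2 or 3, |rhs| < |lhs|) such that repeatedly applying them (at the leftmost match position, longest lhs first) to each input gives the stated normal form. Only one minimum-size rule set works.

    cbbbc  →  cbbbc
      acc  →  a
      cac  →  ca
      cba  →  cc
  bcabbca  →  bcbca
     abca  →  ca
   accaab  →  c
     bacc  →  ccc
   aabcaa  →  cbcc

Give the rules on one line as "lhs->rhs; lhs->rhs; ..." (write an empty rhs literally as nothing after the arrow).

  | cbbbc
  | acc => ac => a
  | cac => ca
  | cba => cc

aa->c; ab->; ac->a; ba->c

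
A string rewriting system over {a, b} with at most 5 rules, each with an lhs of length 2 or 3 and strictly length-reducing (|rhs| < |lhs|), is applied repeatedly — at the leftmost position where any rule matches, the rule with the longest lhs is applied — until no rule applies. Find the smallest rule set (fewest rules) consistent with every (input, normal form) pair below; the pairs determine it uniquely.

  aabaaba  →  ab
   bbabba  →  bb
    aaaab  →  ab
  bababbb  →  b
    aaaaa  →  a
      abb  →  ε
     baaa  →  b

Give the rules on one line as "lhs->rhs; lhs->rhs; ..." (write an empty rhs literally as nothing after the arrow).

  | aabaaba => abaaba => ababa => abaa => aba => ab
  | bbabba => bbaba => bbaa => bba => bb
  | aaaab => aaab => aab => ab
  | bababbb => baabbb => babbb => babb => bab => ba => b

aa->a; abb->; ba->b; bab->ba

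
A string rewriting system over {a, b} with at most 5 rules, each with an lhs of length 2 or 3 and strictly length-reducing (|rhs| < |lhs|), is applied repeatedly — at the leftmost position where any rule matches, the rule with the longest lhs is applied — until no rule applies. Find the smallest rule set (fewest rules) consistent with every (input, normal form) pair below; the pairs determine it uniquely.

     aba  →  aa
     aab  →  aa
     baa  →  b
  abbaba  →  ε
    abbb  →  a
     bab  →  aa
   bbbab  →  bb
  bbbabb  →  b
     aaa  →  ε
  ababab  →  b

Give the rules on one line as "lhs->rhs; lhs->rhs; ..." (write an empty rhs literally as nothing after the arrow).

  | aba => aa
  | aab => aa
  | baa => ba => b
  | abbaba => ababa => aaba => aaa => ε

aaa->; ab->a; ba->b; bab->aa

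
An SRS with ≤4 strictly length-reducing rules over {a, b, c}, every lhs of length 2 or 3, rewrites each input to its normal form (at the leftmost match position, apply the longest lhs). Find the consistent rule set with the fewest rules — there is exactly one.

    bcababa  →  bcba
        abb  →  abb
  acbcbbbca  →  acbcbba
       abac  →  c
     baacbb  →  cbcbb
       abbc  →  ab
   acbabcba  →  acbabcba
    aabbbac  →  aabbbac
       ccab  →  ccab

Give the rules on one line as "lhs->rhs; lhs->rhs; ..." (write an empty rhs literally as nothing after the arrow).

aba->; baa->cb; bbc->b

  | bcababa => bcba
  | abb
  | acbcbbbca => acbcbba
  | abac => c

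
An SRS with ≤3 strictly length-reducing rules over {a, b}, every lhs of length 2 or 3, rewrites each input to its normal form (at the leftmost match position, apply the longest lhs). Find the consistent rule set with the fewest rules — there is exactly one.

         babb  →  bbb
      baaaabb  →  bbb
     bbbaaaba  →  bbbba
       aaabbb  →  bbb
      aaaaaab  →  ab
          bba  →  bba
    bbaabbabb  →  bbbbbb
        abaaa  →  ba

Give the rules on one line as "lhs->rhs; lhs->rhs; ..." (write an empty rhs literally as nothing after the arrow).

aa->a; aba->ba; abb->bb

  | babb => bbb
  | baaaabb => baaabb => baabb => babb => bbb
  | bbbaaaba => bbbaaba => bbbaba => bbbba
  | aaabbb => aabbb => abbb => bbb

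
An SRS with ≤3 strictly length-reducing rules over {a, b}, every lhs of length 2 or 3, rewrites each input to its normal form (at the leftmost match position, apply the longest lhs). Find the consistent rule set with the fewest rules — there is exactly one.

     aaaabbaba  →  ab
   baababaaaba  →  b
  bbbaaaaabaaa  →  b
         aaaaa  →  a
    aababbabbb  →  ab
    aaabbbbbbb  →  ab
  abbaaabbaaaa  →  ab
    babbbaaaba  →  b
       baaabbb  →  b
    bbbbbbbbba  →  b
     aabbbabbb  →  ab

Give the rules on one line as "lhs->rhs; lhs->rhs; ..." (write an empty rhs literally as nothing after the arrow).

aa->a; ba->b; bb->b

  | aaaabbaba => aaabbaba => aabbaba => abbaba => ababa => abba => aba => ab
  | baababaaaba => bababaaaba => bbabaaaba => babaaaba => bbaaaba => baaaba => baaba => baba => bba => ba => b
  | bbbaaaaabaaa => bbaaaaabaaa => baaaaabaaa => baaaabaaa => baaabaaa => baabaaa => babaaa => bbaaa => baaa => baa => ba => b
  | aaaaa => aaaa => aaa => aa => a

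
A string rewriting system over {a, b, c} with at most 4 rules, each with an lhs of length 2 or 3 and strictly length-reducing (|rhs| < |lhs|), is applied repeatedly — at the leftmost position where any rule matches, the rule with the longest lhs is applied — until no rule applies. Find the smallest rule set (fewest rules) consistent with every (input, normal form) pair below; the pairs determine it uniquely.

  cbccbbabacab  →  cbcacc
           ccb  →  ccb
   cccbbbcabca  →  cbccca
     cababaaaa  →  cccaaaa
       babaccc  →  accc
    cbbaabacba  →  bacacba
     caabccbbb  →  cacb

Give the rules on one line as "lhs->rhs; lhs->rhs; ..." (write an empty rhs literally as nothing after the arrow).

ab->c; bab->; cbb->b

  | cbccbbabacab => cbcbabacab => cbcacab => cbcacc
  | ccb
  | cccbbbcabca => ccbbcabca => cbcabca => cbccca
  | cababaaaa => ccabaaaa => cccaaaa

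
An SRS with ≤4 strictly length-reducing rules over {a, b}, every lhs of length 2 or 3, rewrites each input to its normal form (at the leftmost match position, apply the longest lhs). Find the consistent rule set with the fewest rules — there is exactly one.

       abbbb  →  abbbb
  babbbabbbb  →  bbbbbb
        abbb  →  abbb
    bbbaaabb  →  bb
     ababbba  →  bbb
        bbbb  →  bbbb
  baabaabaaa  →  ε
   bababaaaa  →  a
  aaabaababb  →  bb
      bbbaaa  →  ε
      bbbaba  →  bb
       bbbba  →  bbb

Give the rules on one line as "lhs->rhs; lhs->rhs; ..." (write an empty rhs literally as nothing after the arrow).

  | abbbb
  | babbbabbbb => bbbabbbb => bbbbbb
  | abbb
  | bbbaaabb => bbaabb => babb => bb

aa->; aba->b; ba->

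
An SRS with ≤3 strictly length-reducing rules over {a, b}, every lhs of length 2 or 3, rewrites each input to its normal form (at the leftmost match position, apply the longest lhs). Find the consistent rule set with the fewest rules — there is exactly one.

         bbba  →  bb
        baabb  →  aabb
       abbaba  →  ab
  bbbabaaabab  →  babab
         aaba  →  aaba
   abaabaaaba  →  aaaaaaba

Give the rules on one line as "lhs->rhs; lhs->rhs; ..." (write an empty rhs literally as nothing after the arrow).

baa->aa; bba->b

  | bbba => bb
  | baabb => aabb
  | abbaba => abba => ab
  | bbbabaaabab => bbbaaabab => bbaabab => babab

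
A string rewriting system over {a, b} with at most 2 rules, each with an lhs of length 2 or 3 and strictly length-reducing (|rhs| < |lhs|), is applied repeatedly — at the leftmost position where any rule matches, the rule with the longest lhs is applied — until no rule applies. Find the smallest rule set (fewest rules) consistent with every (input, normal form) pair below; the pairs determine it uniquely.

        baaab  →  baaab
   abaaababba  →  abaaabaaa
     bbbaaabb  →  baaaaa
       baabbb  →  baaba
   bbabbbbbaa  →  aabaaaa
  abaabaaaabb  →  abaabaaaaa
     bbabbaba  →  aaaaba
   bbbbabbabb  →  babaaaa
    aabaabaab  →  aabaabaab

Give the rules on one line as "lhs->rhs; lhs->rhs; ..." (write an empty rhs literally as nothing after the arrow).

bb->a; bbb->ba

  | baaab
  | abaaababba => abaaabaaa
  | bbbaaabb => baaaabb => baaaaa
  | baabbb => baaba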